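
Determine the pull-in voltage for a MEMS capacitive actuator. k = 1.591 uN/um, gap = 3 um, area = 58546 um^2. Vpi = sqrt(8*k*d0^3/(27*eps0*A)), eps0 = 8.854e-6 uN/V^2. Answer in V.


Step 1: Compute numerator: 8 * k * d0^3 = 8 * 1.591 * 3^3 = 343.656
Step 2: Compute denominator: 27 * eps0 * A = 27 * 8.854e-6 * 58546 = 13.99589
Step 3: Vpi = sqrt(343.656 / 13.99589)
Vpi = 4.96 V


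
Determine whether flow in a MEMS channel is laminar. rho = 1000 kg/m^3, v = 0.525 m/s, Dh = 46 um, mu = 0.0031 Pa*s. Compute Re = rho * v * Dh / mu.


Step 1: Convert Dh to meters: Dh = 46e-6 m
Step 2: Re = rho * v * Dh / mu
Re = 1000 * 0.525 * 46e-6 / 0.0031
Re = 7.79
Since Re = 7.79 is below ~2300, the flow is laminar.


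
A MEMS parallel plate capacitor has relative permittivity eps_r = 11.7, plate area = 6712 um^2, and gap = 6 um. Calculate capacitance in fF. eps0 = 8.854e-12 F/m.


Step 1: Convert area to m^2: A = 6712e-12 m^2
Step 2: Convert gap to m: d = 6e-6 m
Step 3: C = eps0 * eps_r * A / d
C = 8.854e-12 * 11.7 * 6712e-12 / 6e-6
Step 4: Convert to fF (multiply by 1e15).
C = 115.88 fF


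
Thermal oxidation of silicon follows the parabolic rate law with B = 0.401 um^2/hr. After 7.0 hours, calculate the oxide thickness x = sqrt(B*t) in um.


Step 1: Compute B*t = 0.401 * 7.0 = 2.807
Step 2: x = sqrt(2.807)
x = 1.675 um


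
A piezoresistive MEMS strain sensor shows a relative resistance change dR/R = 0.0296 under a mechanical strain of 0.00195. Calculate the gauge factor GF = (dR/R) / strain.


Step 1: Identify values.
dR/R = 0.0296, strain = 0.00195
Step 2: GF = (dR/R) / strain = 0.0296 / 0.00195
GF = 15.2


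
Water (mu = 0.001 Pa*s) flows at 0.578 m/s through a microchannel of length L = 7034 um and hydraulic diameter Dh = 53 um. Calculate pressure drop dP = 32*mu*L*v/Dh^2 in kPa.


Step 1: Convert to SI: L = 7034e-6 m, Dh = 53e-6 m
Step 2: dP = 32 * 0.001 * 7034e-6 * 0.578 / (53e-6)^2
Step 3: dP = 46315.72 Pa
Step 4: Convert to kPa: dP = 46.32 kPa


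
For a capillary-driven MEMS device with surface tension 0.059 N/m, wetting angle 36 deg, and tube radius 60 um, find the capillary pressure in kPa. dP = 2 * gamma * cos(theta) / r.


Step 1: cos(36 deg) = 0.809
Step 2: Convert r to m: r = 60e-6 m
Step 3: dP = 2 * 0.059 * 0.809 / 60e-6 = 1591.0 Pa
Step 4: Convert Pa to kPa (divide by 1000).
dP = 1.59 kPa


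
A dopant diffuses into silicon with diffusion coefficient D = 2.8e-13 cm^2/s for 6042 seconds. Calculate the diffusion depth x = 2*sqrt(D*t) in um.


Step 1: Compute D*t = 2.8e-13 * 6042 = 1.69176e-09 cm^2
Step 2: sqrt(D*t) = 4.1131e-05 cm
Step 3: x = 2 * 4.1131e-05 cm = 8.2262e-05 cm
Step 4: Convert to um (1 cm = 1e4 um): x = 0.823 um


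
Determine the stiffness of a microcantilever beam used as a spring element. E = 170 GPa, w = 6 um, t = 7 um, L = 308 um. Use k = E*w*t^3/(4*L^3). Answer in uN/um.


Step 1: Convert E to consistent units (1 GPa = 1000 uN/um^2).
E = 170 GPa = 170000 uN/um^2
Step 2: Compute t^3 = 7^3 = 343
Step 3: Compute L^3 = 308^3 = 29218112
Step 4: k = 170000 * 6 * 343 / (4 * 29218112)
k = 2.9935 uN/um


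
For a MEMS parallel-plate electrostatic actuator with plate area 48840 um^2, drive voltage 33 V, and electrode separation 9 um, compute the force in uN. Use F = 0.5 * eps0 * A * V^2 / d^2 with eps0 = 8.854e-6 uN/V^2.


Step 1: Identify parameters.
eps0 = 8.854e-6 uN/V^2, A = 48840 um^2, V = 33 V, d = 9 um
Step 2: Compute V^2 = 33^2 = 1089
Step 3: Compute d^2 = 9^2 = 81
Step 4: F = 0.5 * 8.854e-6 * 48840 * 1089 / 81
F = 2.907 uN


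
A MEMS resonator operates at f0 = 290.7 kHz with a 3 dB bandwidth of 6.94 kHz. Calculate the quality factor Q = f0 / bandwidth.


Step 1: Q = f0 / bandwidth
Step 2: Q = 290.7 / 6.94
Q = 41.9


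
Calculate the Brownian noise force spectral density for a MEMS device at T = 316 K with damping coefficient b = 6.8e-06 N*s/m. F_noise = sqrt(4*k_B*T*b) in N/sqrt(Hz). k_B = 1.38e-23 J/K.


Step 1: Compute 4 * k_B * T * b
= 4 * 1.38e-23 * 316 * 6.8e-06
= 1.1861e-25 N^2/Hz
Step 2: F_noise = sqrt(1.1861e-25)
F_noise = 3.44e-13 N/sqrt(Hz)


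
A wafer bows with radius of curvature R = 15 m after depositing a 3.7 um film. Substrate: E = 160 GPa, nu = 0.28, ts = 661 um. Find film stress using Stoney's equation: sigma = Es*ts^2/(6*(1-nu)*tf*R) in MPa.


Step 1: Compute numerator: Es * ts^2 = 160 * 661^2 = 69907360 (GPa*um^2)
Step 2: Compute denominator (R in um): 6*(1-nu)*tf*R = 6*0.72*3.7*15e6 = 239760000.0 (um^2)
Step 3: sigma (GPa) = 69907360 / 239760000.0 = 2.91572e-01 GPa
Step 4: Convert to MPa (x1000): sigma = 291.6 MPa


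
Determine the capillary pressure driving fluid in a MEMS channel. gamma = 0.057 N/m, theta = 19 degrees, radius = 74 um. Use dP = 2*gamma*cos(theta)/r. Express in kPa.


Step 1: cos(19 deg) = 0.9455
Step 2: Convert r to m: r = 74e-6 m
Step 3: dP = 2 * 0.057 * 0.9455 / 74e-6 = 1456.6 Pa
Step 4: Convert Pa to kPa (divide by 1000).
dP = 1.46 kPa


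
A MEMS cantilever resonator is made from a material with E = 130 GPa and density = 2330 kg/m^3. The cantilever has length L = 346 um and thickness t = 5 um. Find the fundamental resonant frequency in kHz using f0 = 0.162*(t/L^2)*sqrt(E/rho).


Step 1: Convert units to SI.
t_SI = 5e-6 m, L_SI = 346e-6 m
Step 2: Calculate sqrt(E/rho).
sqrt(130e9 / 2330) = 7469.54 m/s
Step 3: Compute f0.
f0 = 0.162 * 5e-6 / (346e-6)^2 * 7469.54 = 50539.0 Hz = 50.54 kHz


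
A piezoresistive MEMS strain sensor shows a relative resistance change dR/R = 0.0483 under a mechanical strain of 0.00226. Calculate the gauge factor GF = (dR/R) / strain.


Step 1: Identify values.
dR/R = 0.0483, strain = 0.00226
Step 2: GF = (dR/R) / strain = 0.0483 / 0.00226
GF = 21.4


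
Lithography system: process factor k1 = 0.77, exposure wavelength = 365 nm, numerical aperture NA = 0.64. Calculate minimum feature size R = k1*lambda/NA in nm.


Step 1: Identify values: k1 = 0.77, lambda = 365 nm, NA = 0.64
Step 2: R = k1 * lambda / NA
R = 0.77 * 365 / 0.64
R = 439.1 nm


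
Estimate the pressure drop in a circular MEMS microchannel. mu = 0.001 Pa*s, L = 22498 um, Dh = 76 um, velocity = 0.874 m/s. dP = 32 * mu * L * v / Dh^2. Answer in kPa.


Step 1: Convert to SI: L = 22498e-6 m, Dh = 76e-6 m
Step 2: dP = 32 * 0.001 * 22498e-6 * 0.874 / (76e-6)^2
Step 3: dP = 108937.68 Pa
Step 4: Convert to kPa: dP = 108.94 kPa


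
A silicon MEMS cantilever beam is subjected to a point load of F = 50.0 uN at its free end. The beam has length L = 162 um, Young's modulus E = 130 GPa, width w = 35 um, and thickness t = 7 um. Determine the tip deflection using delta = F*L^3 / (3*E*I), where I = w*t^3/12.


Step 1: Calculate the second moment of area.
I = w * t^3 / 12 = 35 * 7^3 / 12 = 1000.4167 um^4
Step 2: Convert E to consistent units (1 GPa = 1000 uN/um^2).
E = 130 GPa = 130000 uN/um^2
Step 3: Calculate tip deflection.
delta = F * L^3 / (3 * E * I)
delta = 50.0 * 162^3 / (3 * 130000 * 1000.4167)
delta = 0.5448 um


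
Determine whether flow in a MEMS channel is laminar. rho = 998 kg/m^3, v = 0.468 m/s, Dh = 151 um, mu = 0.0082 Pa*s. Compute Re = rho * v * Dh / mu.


Step 1: Convert Dh to meters: Dh = 151e-6 m
Step 2: Re = rho * v * Dh / mu
Re = 998 * 0.468 * 151e-6 / 0.0082
Re = 8.601
Since Re = 8.601 is below ~2300, the flow is laminar.


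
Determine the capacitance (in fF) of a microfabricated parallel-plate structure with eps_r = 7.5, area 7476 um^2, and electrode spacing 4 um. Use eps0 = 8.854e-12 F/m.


Step 1: Convert area to m^2: A = 7476e-12 m^2
Step 2: Convert gap to m: d = 4e-6 m
Step 3: C = eps0 * eps_r * A / d
C = 8.854e-12 * 7.5 * 7476e-12 / 4e-6
Step 4: Convert to fF (multiply by 1e15).
C = 124.11 fF


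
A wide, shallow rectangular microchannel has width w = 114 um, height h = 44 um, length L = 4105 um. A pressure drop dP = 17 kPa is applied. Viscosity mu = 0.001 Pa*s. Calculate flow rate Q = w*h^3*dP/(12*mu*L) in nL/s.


Step 1: Convert all dimensions to SI (meters).
w = 114e-6 m, h = 44e-6 m, L = 4105e-6 m, dP = 17e3 Pa
Step 2: Q = w * h^3 * dP / (12 * mu * L)
Q = 114e-6 * (44e-6)^3 * 17e3 / (12 * 0.001 * 4105e-6) = 3.35133155e-09 m^3/s
Step 3: Convert Q from m^3/s to nL/s (1 m^3 = 1e12 nL, so multiply by 1e12).
Q = 3351.332 nL/s


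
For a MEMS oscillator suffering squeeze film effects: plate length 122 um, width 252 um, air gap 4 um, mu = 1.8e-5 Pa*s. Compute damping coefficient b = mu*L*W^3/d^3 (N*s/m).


Step 1: Convert to SI.
L = 122e-6 m, W = 252e-6 m, d = 4e-6 m
Step 2: W^3 = (252e-6)^3 = 1.60e-11 m^3
Step 3: d^3 = (4e-6)^3 = 6.40e-17 m^3
Step 4: b = 1.8e-5 * 122e-6 * 1.60e-11 / 6.40e-17
b = 5.49e-04 N*s/m


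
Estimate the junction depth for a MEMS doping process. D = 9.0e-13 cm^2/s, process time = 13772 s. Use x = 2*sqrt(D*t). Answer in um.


Step 1: Compute D*t = 9.0e-13 * 13772 = 1.23948e-08 cm^2
Step 2: sqrt(D*t) = 1.11332e-04 cm
Step 3: x = 2 * 1.11332e-04 cm = 2.22664e-04 cm
Step 4: Convert to um (1 cm = 1e4 um): x = 2.227 um


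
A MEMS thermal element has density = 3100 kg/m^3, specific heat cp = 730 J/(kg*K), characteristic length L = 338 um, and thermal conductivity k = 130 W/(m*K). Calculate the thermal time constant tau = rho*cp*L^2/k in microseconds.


Step 1: Convert L to m: L = 338e-6 m
Step 2: L^2 = (338e-6)^2 = 1.14244e-07 m^2
Step 3: tau = 3100 * 730 * 1.14244e-07 / 130 = 1.9887244e-03 s
Step 4: Convert to microseconds (multiply by 1e6).
tau = 1988.724 us


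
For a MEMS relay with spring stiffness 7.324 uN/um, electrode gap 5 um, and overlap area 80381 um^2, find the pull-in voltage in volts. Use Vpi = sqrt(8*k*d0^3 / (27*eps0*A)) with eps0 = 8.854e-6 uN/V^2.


Step 1: Compute numerator: 8 * k * d0^3 = 8 * 7.324 * 5^3 = 7324.0
Step 2: Compute denominator: 27 * eps0 * A = 27 * 8.854e-6 * 80381 = 19.215721
Step 3: Vpi = sqrt(7324.0 / 19.215721)
Vpi = 19.52 V


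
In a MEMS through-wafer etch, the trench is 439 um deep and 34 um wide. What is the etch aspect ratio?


Step 1: AR = depth / width
Step 2: AR = 439 / 34
AR = 12.9


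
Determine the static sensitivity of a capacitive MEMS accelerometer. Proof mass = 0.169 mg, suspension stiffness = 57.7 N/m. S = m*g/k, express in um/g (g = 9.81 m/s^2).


Step 1: Convert mass: m = 0.169 mg = 1.69e-07 kg
Step 2: S = m * g / k = 1.69e-07 * 9.81 / 57.7
Step 3: S = 2.87e-08 m/g
Step 4: Convert to um/g: S = 0.029 um/g


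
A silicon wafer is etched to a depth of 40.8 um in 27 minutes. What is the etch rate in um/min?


Step 1: Etch rate = depth / time
Step 2: rate = 40.8 / 27
rate = 1.511 um/min


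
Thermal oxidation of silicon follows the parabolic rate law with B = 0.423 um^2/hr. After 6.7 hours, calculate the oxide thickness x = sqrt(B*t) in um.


Step 1: Compute B*t = 0.423 * 6.7 = 2.8341
Step 2: x = sqrt(2.8341)
x = 1.683 um


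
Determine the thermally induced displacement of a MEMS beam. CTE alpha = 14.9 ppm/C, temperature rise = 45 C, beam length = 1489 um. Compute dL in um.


Step 1: Convert CTE: alpha = 14.9 ppm/C = 14.9e-6 /C
Step 2: dL = 14.9e-6 * 45 * 1489
dL = 0.9984 um


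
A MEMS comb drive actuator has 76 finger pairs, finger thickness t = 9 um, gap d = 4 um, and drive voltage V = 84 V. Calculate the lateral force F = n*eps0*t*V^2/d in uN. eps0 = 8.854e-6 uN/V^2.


Step 1: Parameters: n=76, eps0=8.854e-6 uN/V^2, t=9 um, V=84 V, d=4 um
Step 2: V^2 = 7056
Step 3: F = 76 * 8.854e-6 * 9 * 7056 / 4
F = 10.683 uN


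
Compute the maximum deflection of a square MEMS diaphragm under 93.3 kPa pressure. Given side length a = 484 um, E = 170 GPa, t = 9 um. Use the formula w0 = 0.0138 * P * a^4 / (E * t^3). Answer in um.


Step 1: Convert pressure to compatible units (E is in GPa, so P in GPa).
P = 93.3 kPa = 93.3e-6 GPa
Step 2: Compute numerator: 0.0138 * P * a^4.
a^4 = 484^4 = 54875873536
numerator = 0.0138 * 93.3e-6 * 54875873536 = 7.06549e+04
Step 3: Compute denominator: E * t^3 = 170 * 9^3 = 123930
Step 4: w0 = numerator / denominator = 7.06549e+04 / 123930 = 0.5701 um


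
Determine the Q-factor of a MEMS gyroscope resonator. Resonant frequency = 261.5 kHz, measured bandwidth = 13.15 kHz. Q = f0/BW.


Step 1: Q = f0 / bandwidth
Step 2: Q = 261.5 / 13.15
Q = 19.9


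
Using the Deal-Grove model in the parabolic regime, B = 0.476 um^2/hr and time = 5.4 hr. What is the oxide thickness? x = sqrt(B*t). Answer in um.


Step 1: Compute B*t = 0.476 * 5.4 = 2.5704
Step 2: x = sqrt(2.5704)
x = 1.603 um


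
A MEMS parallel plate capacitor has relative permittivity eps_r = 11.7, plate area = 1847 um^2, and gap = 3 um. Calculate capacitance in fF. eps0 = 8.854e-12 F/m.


Step 1: Convert area to m^2: A = 1847e-12 m^2
Step 2: Convert gap to m: d = 3e-6 m
Step 3: C = eps0 * eps_r * A / d
C = 8.854e-12 * 11.7 * 1847e-12 / 3e-6
Step 4: Convert to fF (multiply by 1e15).
C = 63.78 fF


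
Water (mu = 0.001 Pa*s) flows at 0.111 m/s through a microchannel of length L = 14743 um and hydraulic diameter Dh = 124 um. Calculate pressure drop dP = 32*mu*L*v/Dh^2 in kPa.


Step 1: Convert to SI: L = 14743e-6 m, Dh = 124e-6 m
Step 2: dP = 32 * 0.001 * 14743e-6 * 0.111 / (124e-6)^2
Step 3: dP = 3405.77 Pa
Step 4: Convert to kPa: dP = 3.41 kPa


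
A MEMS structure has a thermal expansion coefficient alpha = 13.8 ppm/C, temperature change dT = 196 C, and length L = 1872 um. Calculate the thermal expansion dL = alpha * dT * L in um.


Step 1: Convert CTE: alpha = 13.8 ppm/C = 13.8e-6 /C
Step 2: dL = 13.8e-6 * 196 * 1872
dL = 5.0634 um


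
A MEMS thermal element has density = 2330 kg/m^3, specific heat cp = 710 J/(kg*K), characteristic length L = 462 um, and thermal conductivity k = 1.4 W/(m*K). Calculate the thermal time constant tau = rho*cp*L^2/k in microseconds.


Step 1: Convert L to m: L = 462e-6 m
Step 2: L^2 = (462e-6)^2 = 2.13444e-07 m^2
Step 3: tau = 2330 * 710 * 2.13444e-07 / 1.4 = 2.52214578e-01 s
Step 4: Convert to microseconds (multiply by 1e6).
tau = 252214.578 us


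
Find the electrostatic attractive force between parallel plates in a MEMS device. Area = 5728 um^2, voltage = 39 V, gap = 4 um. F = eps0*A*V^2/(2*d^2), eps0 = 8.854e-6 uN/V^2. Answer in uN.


Step 1: Identify parameters.
eps0 = 8.854e-6 uN/V^2, A = 5728 um^2, V = 39 V, d = 4 um
Step 2: Compute V^2 = 39^2 = 1521
Step 3: Compute d^2 = 4^2 = 16
Step 4: F = 0.5 * 8.854e-6 * 5728 * 1521 / 16
F = 2.411 uN


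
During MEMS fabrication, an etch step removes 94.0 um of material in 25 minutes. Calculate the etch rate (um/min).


Step 1: Etch rate = depth / time
Step 2: rate = 94.0 / 25
rate = 3.76 um/min


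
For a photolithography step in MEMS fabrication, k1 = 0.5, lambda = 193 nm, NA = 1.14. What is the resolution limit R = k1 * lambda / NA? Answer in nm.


Step 1: Identify values: k1 = 0.5, lambda = 193 nm, NA = 1.14
Step 2: R = k1 * lambda / NA
R = 0.5 * 193 / 1.14
R = 84.6 nm


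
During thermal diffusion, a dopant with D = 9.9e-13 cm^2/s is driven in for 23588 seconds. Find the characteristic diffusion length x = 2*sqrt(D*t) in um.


Step 1: Compute D*t = 9.9e-13 * 23588 = 2.335212e-08 cm^2
Step 2: sqrt(D*t) = 1.52814e-04 cm
Step 3: x = 2 * 1.52814e-04 cm = 3.05628e-04 cm
Step 4: Convert to um (1 cm = 1e4 um): x = 3.056 um


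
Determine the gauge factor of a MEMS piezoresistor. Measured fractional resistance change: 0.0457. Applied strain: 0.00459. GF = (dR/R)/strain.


Step 1: Identify values.
dR/R = 0.0457, strain = 0.00459
Step 2: GF = (dR/R) / strain = 0.0457 / 0.00459
GF = 10.0


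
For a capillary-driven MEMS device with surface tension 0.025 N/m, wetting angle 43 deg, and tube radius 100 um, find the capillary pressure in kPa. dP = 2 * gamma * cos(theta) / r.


Step 1: cos(43 deg) = 0.7314
Step 2: Convert r to m: r = 100e-6 m
Step 3: dP = 2 * 0.025 * 0.7314 / 100e-6 = 365.7 Pa
Step 4: Convert Pa to kPa (divide by 1000).
dP = 0.37 kPa


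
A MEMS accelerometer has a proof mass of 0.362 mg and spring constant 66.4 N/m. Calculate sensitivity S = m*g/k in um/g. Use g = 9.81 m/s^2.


Step 1: Convert mass: m = 0.362 mg = 3.62e-07 kg
Step 2: S = m * g / k = 3.62e-07 * 9.81 / 66.4
Step 3: S = 5.35e-08 m/g
Step 4: Convert to um/g: S = 0.053 um/g


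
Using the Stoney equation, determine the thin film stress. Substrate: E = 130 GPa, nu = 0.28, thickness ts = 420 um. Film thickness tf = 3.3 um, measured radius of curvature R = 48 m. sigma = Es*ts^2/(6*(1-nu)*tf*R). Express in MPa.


Step 1: Compute numerator: Es * ts^2 = 130 * 420^2 = 22932000 (GPa*um^2)
Step 2: Compute denominator (R in um): 6*(1-nu)*tf*R = 6*0.72*3.3*48e6 = 684288000.0 (um^2)
Step 3: sigma (GPa) = 22932000 / 684288000.0 = 3.3512e-02 GPa
Step 4: Convert to MPa (x1000): sigma = 33.5 MPa


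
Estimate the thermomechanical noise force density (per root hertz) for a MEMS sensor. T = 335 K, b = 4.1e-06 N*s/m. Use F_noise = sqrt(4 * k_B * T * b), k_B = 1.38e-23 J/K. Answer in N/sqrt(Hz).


Step 1: Compute 4 * k_B * T * b
= 4 * 1.38e-23 * 335 * 4.1e-06
= 7.5817e-26 N^2/Hz
Step 2: F_noise = sqrt(7.5817e-26)
F_noise = 2.75e-13 N/sqrt(Hz)


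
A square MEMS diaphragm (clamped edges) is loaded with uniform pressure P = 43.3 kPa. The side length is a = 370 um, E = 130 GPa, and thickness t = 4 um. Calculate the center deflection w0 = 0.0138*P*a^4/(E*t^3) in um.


Step 1: Convert pressure to compatible units (E is in GPa, so P in GPa).
P = 43.3 kPa = 43.3e-6 GPa
Step 2: Compute numerator: 0.0138 * P * a^4.
a^4 = 370^4 = 18741610000
numerator = 0.0138 * 43.3e-6 * 18741610000 = 1.11989e+04
Step 3: Compute denominator: E * t^3 = 130 * 4^3 = 8320
Step 4: w0 = numerator / denominator = 1.11989e+04 / 8320 = 1.346 um


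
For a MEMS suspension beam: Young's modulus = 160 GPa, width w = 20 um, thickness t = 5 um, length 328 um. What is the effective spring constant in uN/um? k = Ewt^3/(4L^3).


Step 1: Convert E to consistent units (1 GPa = 1000 uN/um^2).
E = 160 GPa = 160000 uN/um^2
Step 2: Compute t^3 = 5^3 = 125
Step 3: Compute L^3 = 328^3 = 35287552
Step 4: k = 160000 * 20 * 125 / (4 * 35287552)
k = 2.8339 uN/um


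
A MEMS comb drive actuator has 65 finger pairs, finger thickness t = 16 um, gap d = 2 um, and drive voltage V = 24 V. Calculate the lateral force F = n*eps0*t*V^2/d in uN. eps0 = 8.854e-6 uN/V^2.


Step 1: Parameters: n=65, eps0=8.854e-6 uN/V^2, t=16 um, V=24 V, d=2 um
Step 2: V^2 = 576
Step 3: F = 65 * 8.854e-6 * 16 * 576 / 2
F = 2.652 uN


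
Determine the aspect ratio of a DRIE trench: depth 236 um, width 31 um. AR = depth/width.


Step 1: AR = depth / width
Step 2: AR = 236 / 31
AR = 7.6


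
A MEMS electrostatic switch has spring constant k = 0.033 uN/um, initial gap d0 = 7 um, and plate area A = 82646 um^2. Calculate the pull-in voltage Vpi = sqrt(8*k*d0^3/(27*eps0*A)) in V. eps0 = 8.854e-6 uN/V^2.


Step 1: Compute numerator: 8 * k * d0^3 = 8 * 0.033 * 7^3 = 90.552
Step 2: Compute denominator: 27 * eps0 * A = 27 * 8.854e-6 * 82646 = 19.757187
Step 3: Vpi = sqrt(90.552 / 19.757187)
Vpi = 2.14 V


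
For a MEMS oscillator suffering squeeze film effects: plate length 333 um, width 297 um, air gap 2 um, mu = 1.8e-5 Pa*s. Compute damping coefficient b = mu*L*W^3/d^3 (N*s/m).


Step 1: Convert to SI.
L = 333e-6 m, W = 297e-6 m, d = 2e-6 m
Step 2: W^3 = (297e-6)^3 = 2.62e-11 m^3
Step 3: d^3 = (2e-6)^3 = 8.00e-18 m^3
Step 4: b = 1.8e-5 * 333e-6 * 2.62e-11 / 8.00e-18
b = 1.96e-02 N*s/m


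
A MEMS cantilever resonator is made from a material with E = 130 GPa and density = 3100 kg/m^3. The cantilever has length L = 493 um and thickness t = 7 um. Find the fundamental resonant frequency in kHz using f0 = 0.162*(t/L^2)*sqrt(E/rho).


Step 1: Convert units to SI.
t_SI = 7e-6 m, L_SI = 493e-6 m
Step 2: Calculate sqrt(E/rho).
sqrt(130e9 / 3100) = 6475.76 m/s
Step 3: Compute f0.
f0 = 0.162 * 7e-6 / (493e-6)^2 * 6475.76 = 30214.1 Hz = 30.21 kHz


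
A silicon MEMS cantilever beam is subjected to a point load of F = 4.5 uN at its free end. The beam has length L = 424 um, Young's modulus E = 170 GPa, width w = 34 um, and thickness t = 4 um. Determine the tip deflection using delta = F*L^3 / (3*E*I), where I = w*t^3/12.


Step 1: Calculate the second moment of area.
I = w * t^3 / 12 = 34 * 4^3 / 12 = 181.3333 um^4
Step 2: Convert E to consistent units (1 GPa = 1000 uN/um^2).
E = 170 GPa = 170000 uN/um^2
Step 3: Calculate tip deflection.
delta = F * L^3 / (3 * E * I)
delta = 4.5 * 424^3 / (3 * 170000 * 181.3333)
delta = 3.709 um


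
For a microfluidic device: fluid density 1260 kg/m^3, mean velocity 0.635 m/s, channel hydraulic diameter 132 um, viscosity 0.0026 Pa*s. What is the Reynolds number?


Step 1: Convert Dh to meters: Dh = 132e-6 m
Step 2: Re = rho * v * Dh / mu
Re = 1260 * 0.635 * 132e-6 / 0.0026
Re = 40.62


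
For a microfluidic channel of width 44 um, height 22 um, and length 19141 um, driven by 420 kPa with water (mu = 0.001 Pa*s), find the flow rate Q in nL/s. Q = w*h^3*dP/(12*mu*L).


Step 1: Convert all dimensions to SI (meters).
w = 44e-6 m, h = 22e-6 m, L = 19141e-6 m, dP = 420e3 Pa
Step 2: Q = w * h^3 * dP / (12 * mu * L)
Q = 44e-6 * (22e-6)^3 * 420e3 / (12 * 0.001 * 19141e-6) = 8.5669087e-10 m^3/s
Step 3: Convert Q from m^3/s to nL/s (1 m^3 = 1e12 nL, so multiply by 1e12).
Q = 856.691 nL/s


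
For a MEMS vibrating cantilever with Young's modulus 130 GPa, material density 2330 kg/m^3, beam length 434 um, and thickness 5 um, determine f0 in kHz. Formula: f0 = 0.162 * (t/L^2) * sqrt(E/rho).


Step 1: Convert units to SI.
t_SI = 5e-6 m, L_SI = 434e-6 m
Step 2: Calculate sqrt(E/rho).
sqrt(130e9 / 2330) = 7469.54 m/s
Step 3: Compute f0.
f0 = 0.162 * 5e-6 / (434e-6)^2 * 7469.54 = 32121.8 Hz = 32.12 kHz


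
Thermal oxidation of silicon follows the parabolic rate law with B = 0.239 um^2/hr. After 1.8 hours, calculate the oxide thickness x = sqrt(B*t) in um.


Step 1: Compute B*t = 0.239 * 1.8 = 0.4302
Step 2: x = sqrt(0.4302)
x = 0.656 um


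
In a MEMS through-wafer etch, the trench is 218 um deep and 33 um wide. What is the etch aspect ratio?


Step 1: AR = depth / width
Step 2: AR = 218 / 33
AR = 6.6


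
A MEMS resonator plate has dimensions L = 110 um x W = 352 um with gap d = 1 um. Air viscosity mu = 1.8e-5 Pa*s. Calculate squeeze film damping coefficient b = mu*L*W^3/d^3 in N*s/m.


Step 1: Convert to SI.
L = 110e-6 m, W = 352e-6 m, d = 1e-6 m
Step 2: W^3 = (352e-6)^3 = 4.36e-11 m^3
Step 3: d^3 = (1e-6)^3 = 1.00e-18 m^3
Step 4: b = 1.8e-5 * 110e-6 * 4.36e-11 / 1.00e-18
b = 8.64e-02 N*s/m


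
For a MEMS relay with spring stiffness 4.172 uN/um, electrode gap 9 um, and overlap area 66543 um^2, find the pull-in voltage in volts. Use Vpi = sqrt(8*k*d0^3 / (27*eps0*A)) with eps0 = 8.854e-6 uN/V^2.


Step 1: Compute numerator: 8 * k * d0^3 = 8 * 4.172 * 9^3 = 24331.104
Step 2: Compute denominator: 27 * eps0 * A = 27 * 8.854e-6 * 66543 = 15.907636
Step 3: Vpi = sqrt(24331.104 / 15.907636)
Vpi = 39.11 V


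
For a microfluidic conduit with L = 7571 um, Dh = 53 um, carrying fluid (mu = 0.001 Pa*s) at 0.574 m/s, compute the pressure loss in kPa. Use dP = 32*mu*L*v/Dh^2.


Step 1: Convert to SI: L = 7571e-6 m, Dh = 53e-6 m
Step 2: dP = 32 * 0.001 * 7571e-6 * 0.574 / (53e-6)^2
Step 3: dP = 49506.63 Pa
Step 4: Convert to kPa: dP = 49.51 kPa


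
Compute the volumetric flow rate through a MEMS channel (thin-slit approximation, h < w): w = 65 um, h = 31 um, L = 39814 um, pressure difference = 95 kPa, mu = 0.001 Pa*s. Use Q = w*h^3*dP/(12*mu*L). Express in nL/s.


Step 1: Convert all dimensions to SI (meters).
w = 65e-6 m, h = 31e-6 m, L = 39814e-6 m, dP = 95e3 Pa
Step 2: Q = w * h^3 * dP / (12 * mu * L)
Q = 65e-6 * (31e-6)^3 * 95e3 / (12 * 0.001 * 39814e-6) = 3.8503923e-10 m^3/s
Step 3: Convert Q from m^3/s to nL/s (1 m^3 = 1e12 nL, so multiply by 1e12).
Q = 385.039 nL/s


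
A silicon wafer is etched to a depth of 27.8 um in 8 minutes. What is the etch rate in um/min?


Step 1: Etch rate = depth / time
Step 2: rate = 27.8 / 8
rate = 3.475 um/min


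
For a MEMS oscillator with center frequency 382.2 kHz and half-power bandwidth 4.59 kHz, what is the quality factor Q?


Step 1: Q = f0 / bandwidth
Step 2: Q = 382.2 / 4.59
Q = 83.3


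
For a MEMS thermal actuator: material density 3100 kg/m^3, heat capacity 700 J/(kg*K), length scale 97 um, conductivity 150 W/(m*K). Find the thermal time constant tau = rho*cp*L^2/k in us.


Step 1: Convert L to m: L = 97e-6 m
Step 2: L^2 = (97e-6)^2 = 9.409e-09 m^2
Step 3: tau = 3100 * 700 * 9.409e-09 / 150 = 1.3611687e-04 s
Step 4: Convert to microseconds (multiply by 1e6).
tau = 136.117 us


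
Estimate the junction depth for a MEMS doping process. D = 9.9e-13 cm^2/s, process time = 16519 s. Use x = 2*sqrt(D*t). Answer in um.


Step 1: Compute D*t = 9.9e-13 * 16519 = 1.635381e-08 cm^2
Step 2: sqrt(D*t) = 1.27882e-04 cm
Step 3: x = 2 * 1.27882e-04 cm = 2.55764e-04 cm
Step 4: Convert to um (1 cm = 1e4 um): x = 2.558 um


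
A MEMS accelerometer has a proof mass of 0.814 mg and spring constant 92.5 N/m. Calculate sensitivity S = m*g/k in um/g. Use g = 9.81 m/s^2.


Step 1: Convert mass: m = 0.814 mg = 8.14e-07 kg
Step 2: S = m * g / k = 8.14e-07 * 9.81 / 92.5
Step 3: S = 8.63e-08 m/g
Step 4: Convert to um/g: S = 0.086 um/g


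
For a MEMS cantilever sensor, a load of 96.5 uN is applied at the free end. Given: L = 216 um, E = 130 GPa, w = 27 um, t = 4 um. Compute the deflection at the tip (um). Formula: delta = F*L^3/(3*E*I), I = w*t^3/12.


Step 1: Calculate the second moment of area.
I = w * t^3 / 12 = 27 * 4^3 / 12 = 144.0 um^4
Step 2: Convert E to consistent units (1 GPa = 1000 uN/um^2).
E = 130 GPa = 130000 uN/um^2
Step 3: Calculate tip deflection.
delta = F * L^3 / (3 * E * I)
delta = 96.5 * 216^3 / (3 * 130000 * 144.0)
delta = 17.3166 um


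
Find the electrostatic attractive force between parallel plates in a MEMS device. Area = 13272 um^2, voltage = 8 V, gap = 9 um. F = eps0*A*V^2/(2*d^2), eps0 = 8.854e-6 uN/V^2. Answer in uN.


Step 1: Identify parameters.
eps0 = 8.854e-6 uN/V^2, A = 13272 um^2, V = 8 V, d = 9 um
Step 2: Compute V^2 = 8^2 = 64
Step 3: Compute d^2 = 9^2 = 81
Step 4: F = 0.5 * 8.854e-6 * 13272 * 64 / 81
F = 0.046 uN


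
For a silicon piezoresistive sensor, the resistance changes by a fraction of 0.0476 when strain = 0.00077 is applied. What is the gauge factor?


Step 1: Identify values.
dR/R = 0.0476, strain = 0.00077
Step 2: GF = (dR/R) / strain = 0.0476 / 0.00077
GF = 61.8


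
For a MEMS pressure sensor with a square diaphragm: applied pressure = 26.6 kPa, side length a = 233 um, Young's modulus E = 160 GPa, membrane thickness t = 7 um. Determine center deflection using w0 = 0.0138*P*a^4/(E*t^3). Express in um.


Step 1: Convert pressure to compatible units (E is in GPa, so P in GPa).
P = 26.6 kPa = 26.6e-6 GPa
Step 2: Compute numerator: 0.0138 * P * a^4.
a^4 = 233^4 = 2947295521
numerator = 0.0138 * 26.6e-6 * 2947295521 = 1.0819e+03
Step 3: Compute denominator: E * t^3 = 160 * 7^3 = 54880
Step 4: w0 = numerator / denominator = 1.0819e+03 / 54880 = 0.0197 um


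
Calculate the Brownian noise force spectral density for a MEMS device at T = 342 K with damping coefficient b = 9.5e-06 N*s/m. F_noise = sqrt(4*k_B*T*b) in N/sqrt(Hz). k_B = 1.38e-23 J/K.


Step 1: Compute 4 * k_B * T * b
= 4 * 1.38e-23 * 342 * 9.5e-06
= 1.7934e-25 N^2/Hz
Step 2: F_noise = sqrt(1.7934e-25)
F_noise = 4.23e-13 N/sqrt(Hz)


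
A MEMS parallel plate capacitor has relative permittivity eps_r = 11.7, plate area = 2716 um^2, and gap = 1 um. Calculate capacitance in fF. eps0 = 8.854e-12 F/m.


Step 1: Convert area to m^2: A = 2716e-12 m^2
Step 2: Convert gap to m: d = 1e-6 m
Step 3: C = eps0 * eps_r * A / d
C = 8.854e-12 * 11.7 * 2716e-12 / 1e-6
Step 4: Convert to fF (multiply by 1e15).
C = 281.36 fF


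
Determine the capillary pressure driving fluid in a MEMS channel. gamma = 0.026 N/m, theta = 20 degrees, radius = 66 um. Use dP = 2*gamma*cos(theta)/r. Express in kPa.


Step 1: cos(20 deg) = 0.9397
Step 2: Convert r to m: r = 66e-6 m
Step 3: dP = 2 * 0.026 * 0.9397 / 66e-6 = 740.4 Pa
Step 4: Convert Pa to kPa (divide by 1000).
dP = 0.74 kPa


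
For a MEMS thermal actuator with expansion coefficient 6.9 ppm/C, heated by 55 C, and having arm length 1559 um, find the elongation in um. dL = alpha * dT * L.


Step 1: Convert CTE: alpha = 6.9 ppm/C = 6.9e-6 /C
Step 2: dL = 6.9e-6 * 55 * 1559
dL = 0.5916 um


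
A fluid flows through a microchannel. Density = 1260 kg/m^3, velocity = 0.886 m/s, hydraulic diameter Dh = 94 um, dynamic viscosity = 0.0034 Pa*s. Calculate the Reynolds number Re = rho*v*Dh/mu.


Step 1: Convert Dh to meters: Dh = 94e-6 m
Step 2: Re = rho * v * Dh / mu
Re = 1260 * 0.886 * 94e-6 / 0.0034
Re = 30.864


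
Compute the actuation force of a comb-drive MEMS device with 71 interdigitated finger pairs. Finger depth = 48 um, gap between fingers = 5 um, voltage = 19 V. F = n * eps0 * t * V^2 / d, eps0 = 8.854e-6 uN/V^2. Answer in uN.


Step 1: Parameters: n=71, eps0=8.854e-6 uN/V^2, t=48 um, V=19 V, d=5 um
Step 2: V^2 = 361
Step 3: F = 71 * 8.854e-6 * 48 * 361 / 5
F = 2.179 uN


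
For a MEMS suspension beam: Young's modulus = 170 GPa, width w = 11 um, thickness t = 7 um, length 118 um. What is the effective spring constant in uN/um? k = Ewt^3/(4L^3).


Step 1: Convert E to consistent units (1 GPa = 1000 uN/um^2).
E = 170 GPa = 170000 uN/um^2
Step 2: Compute t^3 = 7^3 = 343
Step 3: Compute L^3 = 118^3 = 1643032
Step 4: k = 170000 * 11 * 343 / (4 * 1643032)
k = 97.5955 uN/um


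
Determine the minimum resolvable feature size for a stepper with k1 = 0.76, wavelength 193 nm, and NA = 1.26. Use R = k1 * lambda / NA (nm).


Step 1: Identify values: k1 = 0.76, lambda = 193 nm, NA = 1.26
Step 2: R = k1 * lambda / NA
R = 0.76 * 193 / 1.26
R = 116.4 nm


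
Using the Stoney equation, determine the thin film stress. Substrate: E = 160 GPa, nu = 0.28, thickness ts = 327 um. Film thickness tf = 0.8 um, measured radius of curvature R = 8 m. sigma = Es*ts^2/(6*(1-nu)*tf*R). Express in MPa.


Step 1: Compute numerator: Es * ts^2 = 160 * 327^2 = 17108640 (GPa*um^2)
Step 2: Compute denominator (R in um): 6*(1-nu)*tf*R = 6*0.72*0.8*8e6 = 27648000.0 (um^2)
Step 3: sigma (GPa) = 17108640 / 27648000.0 = 6.18802e-01 GPa
Step 4: Convert to MPa (x1000): sigma = 618.8 MPa


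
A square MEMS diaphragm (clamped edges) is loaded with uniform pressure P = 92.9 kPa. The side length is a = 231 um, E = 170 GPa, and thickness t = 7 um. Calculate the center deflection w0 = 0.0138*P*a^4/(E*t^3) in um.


Step 1: Convert pressure to compatible units (E is in GPa, so P in GPa).
P = 92.9 kPa = 92.9e-6 GPa
Step 2: Compute numerator: 0.0138 * P * a^4.
a^4 = 231^4 = 2847396321
numerator = 0.0138 * 92.9e-6 * 2847396321 = 3.6504e+03
Step 3: Compute denominator: E * t^3 = 170 * 7^3 = 58310
Step 4: w0 = numerator / denominator = 3.6504e+03 / 58310 = 0.0626 um


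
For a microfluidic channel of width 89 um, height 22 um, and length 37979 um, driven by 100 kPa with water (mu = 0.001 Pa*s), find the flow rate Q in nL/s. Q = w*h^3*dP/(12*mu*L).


Step 1: Convert all dimensions to SI (meters).
w = 89e-6 m, h = 22e-6 m, L = 37979e-6 m, dP = 100e3 Pa
Step 2: Q = w * h^3 * dP / (12 * mu * L)
Q = 89e-6 * (22e-6)^3 * 100e3 / (12 * 0.001 * 37979e-6) = 2.0793772e-10 m^3/s
Step 3: Convert Q from m^3/s to nL/s (1 m^3 = 1e12 nL, so multiply by 1e12).
Q = 207.938 nL/s


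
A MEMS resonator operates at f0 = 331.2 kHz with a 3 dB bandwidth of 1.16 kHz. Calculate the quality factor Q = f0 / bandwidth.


Step 1: Q = f0 / bandwidth
Step 2: Q = 331.2 / 1.16
Q = 285.5


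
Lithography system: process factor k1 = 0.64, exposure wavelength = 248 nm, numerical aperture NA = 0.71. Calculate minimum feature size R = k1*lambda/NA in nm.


Step 1: Identify values: k1 = 0.64, lambda = 248 nm, NA = 0.71
Step 2: R = k1 * lambda / NA
R = 0.64 * 248 / 0.71
R = 223.5 nm


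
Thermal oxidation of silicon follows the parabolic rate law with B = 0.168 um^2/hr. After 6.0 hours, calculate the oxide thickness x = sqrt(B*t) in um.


Step 1: Compute B*t = 0.168 * 6.0 = 1.008
Step 2: x = sqrt(1.008)
x = 1.004 um


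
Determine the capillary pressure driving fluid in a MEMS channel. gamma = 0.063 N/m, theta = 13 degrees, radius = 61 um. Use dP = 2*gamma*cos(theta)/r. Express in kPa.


Step 1: cos(13 deg) = 0.9744
Step 2: Convert r to m: r = 61e-6 m
Step 3: dP = 2 * 0.063 * 0.9744 / 61e-6 = 2012.7 Pa
Step 4: Convert Pa to kPa (divide by 1000).
dP = 2.01 kPa


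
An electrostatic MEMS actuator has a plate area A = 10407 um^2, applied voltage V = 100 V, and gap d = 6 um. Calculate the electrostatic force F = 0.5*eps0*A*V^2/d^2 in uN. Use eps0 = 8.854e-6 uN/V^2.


Step 1: Identify parameters.
eps0 = 8.854e-6 uN/V^2, A = 10407 um^2, V = 100 V, d = 6 um
Step 2: Compute V^2 = 100^2 = 10000
Step 3: Compute d^2 = 6^2 = 36
Step 4: F = 0.5 * 8.854e-6 * 10407 * 10000 / 36
F = 12.798 uN


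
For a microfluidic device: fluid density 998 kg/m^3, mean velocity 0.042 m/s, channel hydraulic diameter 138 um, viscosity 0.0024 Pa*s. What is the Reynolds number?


Step 1: Convert Dh to meters: Dh = 138e-6 m
Step 2: Re = rho * v * Dh / mu
Re = 998 * 0.042 * 138e-6 / 0.0024
Re = 2.41


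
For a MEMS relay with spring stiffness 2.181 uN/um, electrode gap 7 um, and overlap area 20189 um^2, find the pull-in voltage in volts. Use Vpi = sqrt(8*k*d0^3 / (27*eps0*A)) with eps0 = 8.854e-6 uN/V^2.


Step 1: Compute numerator: 8 * k * d0^3 = 8 * 2.181 * 7^3 = 5984.664
Step 2: Compute denominator: 27 * eps0 * A = 27 * 8.854e-6 * 20189 = 4.826342
Step 3: Vpi = sqrt(5984.664 / 4.826342)
Vpi = 35.21 V


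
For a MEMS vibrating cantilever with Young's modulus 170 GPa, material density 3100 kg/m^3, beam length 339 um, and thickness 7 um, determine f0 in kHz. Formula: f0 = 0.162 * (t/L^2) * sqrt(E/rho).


Step 1: Convert units to SI.
t_SI = 7e-6 m, L_SI = 339e-6 m
Step 2: Calculate sqrt(E/rho).
sqrt(170e9 / 3100) = 7405.32 m/s
Step 3: Compute f0.
f0 = 0.162 * 7e-6 / (339e-6)^2 * 7405.32 = 73073.1 Hz = 73.07 kHz


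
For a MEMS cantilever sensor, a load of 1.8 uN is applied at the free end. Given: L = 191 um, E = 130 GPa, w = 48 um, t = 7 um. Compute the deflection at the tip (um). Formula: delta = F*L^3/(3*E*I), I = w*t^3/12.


Step 1: Calculate the second moment of area.
I = w * t^3 / 12 = 48 * 7^3 / 12 = 1372.0 um^4
Step 2: Convert E to consistent units (1 GPa = 1000 uN/um^2).
E = 130 GPa = 130000 uN/um^2
Step 3: Calculate tip deflection.
delta = F * L^3 / (3 * E * I)
delta = 1.8 * 191^3 / (3 * 130000 * 1372.0)
delta = 0.0234 um


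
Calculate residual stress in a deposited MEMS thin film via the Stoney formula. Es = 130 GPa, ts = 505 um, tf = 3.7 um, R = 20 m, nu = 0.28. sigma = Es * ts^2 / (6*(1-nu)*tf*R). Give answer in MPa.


Step 1: Compute numerator: Es * ts^2 = 130 * 505^2 = 33153250 (GPa*um^2)
Step 2: Compute denominator (R in um): 6*(1-nu)*tf*R = 6*0.72*3.7*20e6 = 319680000.0 (um^2)
Step 3: sigma (GPa) = 33153250 / 319680000.0 = 1.03708e-01 GPa
Step 4: Convert to MPa (x1000): sigma = 103.7 MPa


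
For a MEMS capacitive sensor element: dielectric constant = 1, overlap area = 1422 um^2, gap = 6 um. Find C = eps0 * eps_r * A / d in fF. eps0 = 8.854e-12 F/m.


Step 1: Convert area to m^2: A = 1422e-12 m^2
Step 2: Convert gap to m: d = 6e-6 m
Step 3: C = eps0 * eps_r * A / d
C = 8.854e-12 * 1 * 1422e-12 / 6e-6
Step 4: Convert to fF (multiply by 1e15).
C = 2.1 fF


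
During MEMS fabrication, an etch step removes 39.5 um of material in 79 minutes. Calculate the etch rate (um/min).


Step 1: Etch rate = depth / time
Step 2: rate = 39.5 / 79
rate = 0.5 um/min


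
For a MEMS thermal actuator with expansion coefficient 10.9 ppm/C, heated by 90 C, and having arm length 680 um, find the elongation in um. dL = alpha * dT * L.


Step 1: Convert CTE: alpha = 10.9 ppm/C = 10.9e-6 /C
Step 2: dL = 10.9e-6 * 90 * 680
dL = 0.6671 um


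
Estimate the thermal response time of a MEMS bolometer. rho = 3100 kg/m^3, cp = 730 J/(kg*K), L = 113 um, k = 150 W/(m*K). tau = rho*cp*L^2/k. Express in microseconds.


Step 1: Convert L to m: L = 113e-6 m
Step 2: L^2 = (113e-6)^2 = 1.2769e-08 m^2
Step 3: tau = 3100 * 730 * 1.2769e-08 / 150 = 1.9264165e-04 s
Step 4: Convert to microseconds (multiply by 1e6).
tau = 192.642 us


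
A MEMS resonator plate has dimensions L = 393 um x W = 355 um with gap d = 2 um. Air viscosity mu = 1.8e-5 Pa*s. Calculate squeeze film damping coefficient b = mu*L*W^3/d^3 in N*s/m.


Step 1: Convert to SI.
L = 393e-6 m, W = 355e-6 m, d = 2e-6 m
Step 2: W^3 = (355e-6)^3 = 4.47e-11 m^3
Step 3: d^3 = (2e-6)^3 = 8.00e-18 m^3
Step 4: b = 1.8e-5 * 393e-6 * 4.47e-11 / 8.00e-18
b = 3.96e-02 N*s/m


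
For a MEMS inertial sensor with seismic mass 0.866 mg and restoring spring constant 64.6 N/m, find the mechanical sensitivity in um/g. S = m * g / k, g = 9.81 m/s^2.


Step 1: Convert mass: m = 0.866 mg = 8.66e-07 kg
Step 2: S = m * g / k = 8.66e-07 * 9.81 / 64.6
Step 3: S = 1.32e-07 m/g
Step 4: Convert to um/g: S = 0.132 um/g


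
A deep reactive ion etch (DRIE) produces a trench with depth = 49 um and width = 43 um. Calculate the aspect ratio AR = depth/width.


Step 1: AR = depth / width
Step 2: AR = 49 / 43
AR = 1.1


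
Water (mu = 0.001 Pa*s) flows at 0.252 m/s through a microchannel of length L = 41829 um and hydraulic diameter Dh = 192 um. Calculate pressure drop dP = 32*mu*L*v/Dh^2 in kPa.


Step 1: Convert to SI: L = 41829e-6 m, Dh = 192e-6 m
Step 2: dP = 32 * 0.001 * 41829e-6 * 0.252 / (192e-6)^2
Step 3: dP = 9150.09 Pa
Step 4: Convert to kPa: dP = 9.15 kPa


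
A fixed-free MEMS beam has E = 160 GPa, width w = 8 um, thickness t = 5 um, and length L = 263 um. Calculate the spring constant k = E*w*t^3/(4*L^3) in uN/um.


Step 1: Convert E to consistent units (1 GPa = 1000 uN/um^2).
E = 160 GPa = 160000 uN/um^2
Step 2: Compute t^3 = 5^3 = 125
Step 3: Compute L^3 = 263^3 = 18191447
Step 4: k = 160000 * 8 * 125 / (4 * 18191447)
k = 2.1988 uN/um


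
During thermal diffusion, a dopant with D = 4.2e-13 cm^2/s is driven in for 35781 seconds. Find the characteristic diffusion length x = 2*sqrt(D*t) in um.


Step 1: Compute D*t = 4.2e-13 * 35781 = 1.502802e-08 cm^2
Step 2: sqrt(D*t) = 1.22589e-04 cm
Step 3: x = 2 * 1.22589e-04 cm = 2.45178e-04 cm
Step 4: Convert to um (1 cm = 1e4 um): x = 2.452 um


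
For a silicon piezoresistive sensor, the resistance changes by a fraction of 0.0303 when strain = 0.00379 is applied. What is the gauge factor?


Step 1: Identify values.
dR/R = 0.0303, strain = 0.00379
Step 2: GF = (dR/R) / strain = 0.0303 / 0.00379
GF = 8.0


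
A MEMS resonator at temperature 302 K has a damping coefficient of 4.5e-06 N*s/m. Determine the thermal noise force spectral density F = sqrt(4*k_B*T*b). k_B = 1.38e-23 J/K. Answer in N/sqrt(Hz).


Step 1: Compute 4 * k_B * T * b
= 4 * 1.38e-23 * 302 * 4.5e-06
= 7.5017e-26 N^2/Hz
Step 2: F_noise = sqrt(7.5017e-26)
F_noise = 2.74e-13 N/sqrt(Hz)


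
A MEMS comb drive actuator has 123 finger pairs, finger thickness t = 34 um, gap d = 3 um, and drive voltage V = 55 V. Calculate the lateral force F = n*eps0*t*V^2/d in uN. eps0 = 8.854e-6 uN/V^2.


Step 1: Parameters: n=123, eps0=8.854e-6 uN/V^2, t=34 um, V=55 V, d=3 um
Step 2: V^2 = 3025
Step 3: F = 123 * 8.854e-6 * 34 * 3025 / 3
F = 37.336 uN


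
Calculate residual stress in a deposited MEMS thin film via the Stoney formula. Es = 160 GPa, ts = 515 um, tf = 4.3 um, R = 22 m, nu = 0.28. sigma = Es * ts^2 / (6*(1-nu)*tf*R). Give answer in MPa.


Step 1: Compute numerator: Es * ts^2 = 160 * 515^2 = 42436000 (GPa*um^2)
Step 2: Compute denominator (R in um): 6*(1-nu)*tf*R = 6*0.72*4.3*22e6 = 408672000.0 (um^2)
Step 3: sigma (GPa) = 42436000 / 408672000.0 = 1.03839e-01 GPa
Step 4: Convert to MPa (x1000): sigma = 103.8 MPa


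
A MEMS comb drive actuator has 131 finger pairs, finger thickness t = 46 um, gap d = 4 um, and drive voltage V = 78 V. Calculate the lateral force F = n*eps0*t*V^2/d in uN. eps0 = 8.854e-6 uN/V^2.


Step 1: Parameters: n=131, eps0=8.854e-6 uN/V^2, t=46 um, V=78 V, d=4 um
Step 2: V^2 = 6084
Step 3: F = 131 * 8.854e-6 * 46 * 6084 / 4
F = 81.152 uN
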